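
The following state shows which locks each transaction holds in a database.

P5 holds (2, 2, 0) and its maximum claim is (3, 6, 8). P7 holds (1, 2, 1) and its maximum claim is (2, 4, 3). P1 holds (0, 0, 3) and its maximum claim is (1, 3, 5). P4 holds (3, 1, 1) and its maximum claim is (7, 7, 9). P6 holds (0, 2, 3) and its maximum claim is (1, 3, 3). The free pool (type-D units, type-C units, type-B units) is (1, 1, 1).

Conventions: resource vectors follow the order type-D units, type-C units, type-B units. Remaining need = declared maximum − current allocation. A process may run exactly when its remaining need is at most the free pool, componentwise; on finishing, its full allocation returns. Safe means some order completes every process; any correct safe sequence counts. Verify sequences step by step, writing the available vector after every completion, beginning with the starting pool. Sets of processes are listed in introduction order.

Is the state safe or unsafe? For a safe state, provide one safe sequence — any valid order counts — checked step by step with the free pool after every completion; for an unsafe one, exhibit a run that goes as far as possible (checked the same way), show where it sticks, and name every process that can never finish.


The state is SAFE; one workable sequence: P6, P1, P7, P5, P4.
Key observation: P6 is the earliest step where a requested resource binds exactly: need (1, 1, 0), pool (1, 1, 1) at its turn.
Verifying each step:
  pool = (1, 1, 1)
  run P6 (needs (1, 1, 0), free (1, 1, 1)); after release of (0, 2, 3) the pool is (1, 3, 4)
  run P1 (needs (1, 3, 2), free (1, 3, 4)); after release of (0, 0, 3) the pool is (1, 3, 7)
  run P7 (needs (1, 2, 2), free (1, 3, 7)); after release of (1, 2, 1) the pool is (2, 5, 8)
  run P5 (needs (1, 4, 8), free (2, 5, 8)); after release of (2, 2, 0) the pool is (4, 7, 8)
  run P4 (needs (4, 6, 8), free (4, 7, 8)); after release of (3, 1, 1) the pool is (7, 8, 9)


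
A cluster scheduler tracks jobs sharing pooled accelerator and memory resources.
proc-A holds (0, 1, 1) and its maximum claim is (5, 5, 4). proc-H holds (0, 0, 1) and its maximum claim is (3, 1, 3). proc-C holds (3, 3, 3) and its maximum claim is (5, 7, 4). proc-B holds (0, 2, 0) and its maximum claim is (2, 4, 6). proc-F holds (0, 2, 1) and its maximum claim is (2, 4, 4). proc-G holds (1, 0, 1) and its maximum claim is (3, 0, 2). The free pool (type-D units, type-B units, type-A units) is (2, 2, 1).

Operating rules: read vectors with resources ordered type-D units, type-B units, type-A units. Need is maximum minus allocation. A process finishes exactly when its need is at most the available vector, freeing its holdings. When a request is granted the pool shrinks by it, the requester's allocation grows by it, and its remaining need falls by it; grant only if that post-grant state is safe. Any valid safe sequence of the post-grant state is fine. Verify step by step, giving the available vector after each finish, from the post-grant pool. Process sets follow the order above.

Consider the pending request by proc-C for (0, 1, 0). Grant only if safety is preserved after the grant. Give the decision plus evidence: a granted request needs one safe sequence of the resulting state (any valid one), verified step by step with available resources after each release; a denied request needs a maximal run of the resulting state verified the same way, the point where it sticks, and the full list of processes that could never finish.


DENY — the pretend-granted state is unsafe.
Key observation: after proc-G, proc-H complete, (3, 1, 3) is the best the pool ever gets, yet each leftover process wants more type-B units.
After a pretend grant, a maximal execution: proc-G, proc-H — then nothing else fits. Verifying each step:
  pool = (2, 1, 1)
  proc-G: need (2, 0, 1) fits (2, 1, 1); releases (1, 0, 1), pool now (3, 1, 2)
  proc-H: need (3, 1, 2) fits (3, 1, 2); releases (0, 0, 1), pool now (3, 1, 3)
  proc-A still needs (5, 4, 3) but only (3, 1, 3) is free — short on type-D units and type-B units
  proc-C still needs (2, 3, 1) but only (3, 1, 3) is free — short on type-B units
  proc-B still needs (2, 2, 6) but only (3, 1, 3) is free — short on type-B units and type-A units
  proc-F still needs (2, 2, 3) but only (3, 1, 3) is free — short on type-B units
Had the request been granted, proc-A, proc-C, proc-B and proc-F could never finish.


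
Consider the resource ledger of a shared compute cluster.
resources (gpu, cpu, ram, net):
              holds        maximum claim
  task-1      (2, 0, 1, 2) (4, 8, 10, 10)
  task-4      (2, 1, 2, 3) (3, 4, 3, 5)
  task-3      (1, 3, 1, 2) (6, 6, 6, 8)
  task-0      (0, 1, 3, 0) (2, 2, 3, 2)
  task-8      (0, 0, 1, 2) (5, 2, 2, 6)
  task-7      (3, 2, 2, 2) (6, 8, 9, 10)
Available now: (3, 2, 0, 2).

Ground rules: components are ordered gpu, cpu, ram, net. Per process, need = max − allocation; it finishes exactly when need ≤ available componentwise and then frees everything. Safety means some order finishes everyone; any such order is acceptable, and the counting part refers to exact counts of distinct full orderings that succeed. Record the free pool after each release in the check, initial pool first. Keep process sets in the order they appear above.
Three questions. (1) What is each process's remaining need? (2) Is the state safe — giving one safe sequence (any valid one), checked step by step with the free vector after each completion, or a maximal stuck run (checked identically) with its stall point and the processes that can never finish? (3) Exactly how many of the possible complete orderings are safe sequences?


(1) Outstanding need per process (order gpu, cpu, ram, net):
  task-1: (2, 8, 9, 8)
  task-4: (1, 3, 1, 2)
  task-3: (5, 3, 5, 6)
  task-0: (2, 1, 0, 2)
  task-8: (5, 2, 1, 4)
  task-7: (3, 6, 7, 8)
(2) SAFE — a valid safe sequence is task-0, task-4, task-8, task-3, task-7, task-1.
Key observation: at task-0 the run first touches a limit — (2, 1, 0, 2) against (3, 2, 0, 2), exact on a resource it actually requests.
Verifying each step:
  pool = (3, 2, 0, 2)
  run task-0 (needs (2, 1, 0, 2), free (3, 2, 0, 2)); after release of (0, 1, 3, 0) the pool is (3, 3, 3, 2)
  run task-4 (needs (1, 3, 1, 2), free (3, 3, 3, 2)); after release of (2, 1, 2, 3) the pool is (5, 4, 5, 5)
  run task-8 (needs (5, 2, 1, 4), free (5, 4, 5, 5)); after release of (0, 0, 1, 2) the pool is (5, 4, 6, 7)
  run task-3 (needs (5, 3, 5, 6), free (5, 4, 6, 7)); after release of (1, 3, 1, 2) the pool is (6, 7, 7, 9)
  run task-7 (needs (3, 6, 7, 8), free (6, 7, 7, 9)); after release of (3, 2, 2, 2) the pool is (9, 9, 9, 11)
  run task-1 (needs (2, 8, 9, 8), free (9, 9, 9, 11)); after release of (2, 0, 1, 2) the pool is (11, 9, 10, 13)
(3) The exact count: 1 of the possible complete orderings is a safe sequence.


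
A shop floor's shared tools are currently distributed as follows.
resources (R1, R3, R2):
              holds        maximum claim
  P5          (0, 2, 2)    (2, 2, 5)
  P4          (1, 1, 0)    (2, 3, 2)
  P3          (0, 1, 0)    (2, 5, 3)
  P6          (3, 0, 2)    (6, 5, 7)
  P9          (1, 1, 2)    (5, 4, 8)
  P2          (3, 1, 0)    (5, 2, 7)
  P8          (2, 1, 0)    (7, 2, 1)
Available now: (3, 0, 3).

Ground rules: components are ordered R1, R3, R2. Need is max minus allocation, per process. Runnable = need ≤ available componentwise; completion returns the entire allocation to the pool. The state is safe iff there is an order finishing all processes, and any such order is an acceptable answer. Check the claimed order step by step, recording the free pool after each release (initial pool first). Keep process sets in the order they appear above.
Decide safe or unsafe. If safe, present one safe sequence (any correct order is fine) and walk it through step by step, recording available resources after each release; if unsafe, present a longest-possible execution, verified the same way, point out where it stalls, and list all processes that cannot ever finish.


UNSAFE — no complete ordering exists.
Key observation: after P5, P4 the pool peaks at (4, 3, 5), and each blocked process is short somewhere: P3 on R3; P6 on R3; P9 on R2; P2 on R2; P8 on R1.
A maximal execution: P5, P4 — then nothing else fits. Walking it through:
  pool = (3, 0, 3)
  run P5 (needs (2, 0, 3), free (3, 0, 3)); after release of (0, 2, 2) the pool is (3, 2, 5)
  run P4 (needs (1, 2, 2), free (3, 2, 5)); after release of (1, 1, 0) the pool is (4, 3, 5)
  P3 cannot run: need (2, 4, 3) vs free (4, 3, 5) (insufficient R3)
  P6 cannot run: need (3, 5, 5) vs free (4, 3, 5) (insufficient R3)
  P9 cannot run: need (4, 3, 6) vs free (4, 3, 5) (insufficient R2)
  P2 cannot run: need (2, 1, 7) vs free (4, 3, 5) (insufficient R2)
  P8 cannot run: need (5, 1, 1) vs free (4, 3, 5) (insufficient R1)
Permanently blocked: P3, P6, P9, P2 and P8.


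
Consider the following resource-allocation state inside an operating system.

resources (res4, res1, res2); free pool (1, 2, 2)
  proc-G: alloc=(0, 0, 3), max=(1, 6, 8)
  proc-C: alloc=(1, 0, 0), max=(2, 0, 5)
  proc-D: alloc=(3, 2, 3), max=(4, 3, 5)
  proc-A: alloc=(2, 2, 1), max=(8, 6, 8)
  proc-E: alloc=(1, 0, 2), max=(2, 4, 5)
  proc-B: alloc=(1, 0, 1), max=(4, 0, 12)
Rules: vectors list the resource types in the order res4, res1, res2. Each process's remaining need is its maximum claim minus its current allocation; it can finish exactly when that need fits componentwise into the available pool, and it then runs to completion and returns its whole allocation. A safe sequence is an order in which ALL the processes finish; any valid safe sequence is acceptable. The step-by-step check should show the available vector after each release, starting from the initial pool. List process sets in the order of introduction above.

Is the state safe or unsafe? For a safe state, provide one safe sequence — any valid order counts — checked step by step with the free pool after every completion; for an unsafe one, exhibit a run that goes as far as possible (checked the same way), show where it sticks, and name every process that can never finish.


SAFE. One safe sequence: proc-D, proc-C, proc-E, proc-A, proc-G, proc-B.
Key observation: the order's first zero-slack moment is proc-D ((1, 1, 2) needed, (1, 2, 2) free — a requested resource with nothing to spare).
Check, step by step:
  pool = (1, 2, 2)
  proc-D: need (1, 1, 2) fits (1, 2, 2); releases (3, 2, 3), pool now (4, 4, 5)
  proc-C: need (1, 0, 5) fits (4, 4, 5); releases (1, 0, 0), pool now (5, 4, 5)
  proc-E: need (1, 4, 3) fits (5, 4, 5); releases (1, 0, 2), pool now (6, 4, 7)
  proc-A: need (6, 4, 7) fits (6, 4, 7); releases (2, 2, 1), pool now (8, 6, 8)
  proc-G: need (1, 6, 5) fits (8, 6, 8); releases (0, 0, 3), pool now (8, 6, 11)
  proc-B: need (3, 0, 11) fits (8, 6, 11); releases (1, 0, 1), pool now (9, 6, 12)


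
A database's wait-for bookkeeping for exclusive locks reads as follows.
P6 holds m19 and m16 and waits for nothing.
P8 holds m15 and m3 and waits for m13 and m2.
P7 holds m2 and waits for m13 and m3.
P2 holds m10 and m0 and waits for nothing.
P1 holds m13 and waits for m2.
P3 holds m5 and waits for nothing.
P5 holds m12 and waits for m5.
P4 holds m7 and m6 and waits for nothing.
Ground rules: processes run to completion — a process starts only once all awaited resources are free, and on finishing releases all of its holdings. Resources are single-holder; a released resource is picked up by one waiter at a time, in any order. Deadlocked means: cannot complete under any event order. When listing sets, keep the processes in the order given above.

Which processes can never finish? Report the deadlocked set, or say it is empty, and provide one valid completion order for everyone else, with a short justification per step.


The deadlocked set is P8, P7 and P1.
Key observation: along P8 -> P7 -> P8, each member waits on what the next one holds — a deadlock; P1 is caught in further circular waits.
The rest can finish in the order P3, P4, P2, P5, P6.
Check, step by step:
  run P3 (it waits on nothing); releases m5
  run P4 (it waits on nothing); releases m7 and m6
  run P2 (it waits on nothing); releases m10 and m0
  P5: everything it awaited (m5) is free; runs, freeing m12
  run P6 (it waits on nothing); releases m19 and m16


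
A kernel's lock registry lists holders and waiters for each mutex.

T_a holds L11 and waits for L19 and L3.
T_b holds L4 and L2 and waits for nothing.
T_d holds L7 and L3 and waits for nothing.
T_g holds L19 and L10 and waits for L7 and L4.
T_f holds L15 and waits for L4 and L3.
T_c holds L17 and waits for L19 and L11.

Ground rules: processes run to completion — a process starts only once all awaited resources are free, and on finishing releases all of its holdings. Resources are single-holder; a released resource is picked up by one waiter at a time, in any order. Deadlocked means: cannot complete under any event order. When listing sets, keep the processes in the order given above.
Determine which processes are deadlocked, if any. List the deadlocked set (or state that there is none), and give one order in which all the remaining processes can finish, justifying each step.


The deadlocked set is empty.
Key observation: the wait relation is loop-free; peeling off processes with no waits unwinds the whole state.
One completion order for the rest: T_b, T_d, T_g, T_a, T_f, T_c.
Check, step by step:
  T_b: no waits; runs immediately, freeing L4 and L2
  T_d: no waits; runs immediately, freeing L7 and L3
  T_g waits on L7 and L4 — all released -> runs and releases L19 and L10
  T_a waits on L19 and L3 — all released -> runs and releases L11
  T_f waits on L4 and L3 — all released -> runs and releases L15
  T_c waits on L19 and L11 — all released -> runs and releases L17


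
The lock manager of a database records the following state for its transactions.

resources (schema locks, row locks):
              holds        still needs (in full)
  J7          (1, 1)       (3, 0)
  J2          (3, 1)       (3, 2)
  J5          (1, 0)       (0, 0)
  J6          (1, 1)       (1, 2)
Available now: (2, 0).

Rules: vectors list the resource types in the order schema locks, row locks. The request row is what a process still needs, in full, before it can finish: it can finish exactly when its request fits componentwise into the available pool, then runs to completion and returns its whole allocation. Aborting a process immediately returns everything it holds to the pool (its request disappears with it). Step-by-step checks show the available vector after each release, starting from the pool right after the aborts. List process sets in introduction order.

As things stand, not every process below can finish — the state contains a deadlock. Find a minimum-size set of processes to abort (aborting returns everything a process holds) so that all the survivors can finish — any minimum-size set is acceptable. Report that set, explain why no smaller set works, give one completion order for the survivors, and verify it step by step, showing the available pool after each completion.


The answer: abort J6.
Key observation: before aborting J6, J2 was permanently blocked — no order could ever run it; afterwards it completes at step 2.
No smaller set exists: with zero aborts the deadlock remains.
Survivors finish in the order: J7, J2, J5. Check, step by step (pool after the aborts first):
  pool = (3, 1)
  J7: need (3, 0) fits (3, 1); releases (1, 1), pool now (4, 2)
  J2: need (3, 2) fits (4, 2); releases (3, 1), pool now (7, 3)
  J5: need (0, 0) fits (7, 3); releases (1, 0), pool now (8, 3)


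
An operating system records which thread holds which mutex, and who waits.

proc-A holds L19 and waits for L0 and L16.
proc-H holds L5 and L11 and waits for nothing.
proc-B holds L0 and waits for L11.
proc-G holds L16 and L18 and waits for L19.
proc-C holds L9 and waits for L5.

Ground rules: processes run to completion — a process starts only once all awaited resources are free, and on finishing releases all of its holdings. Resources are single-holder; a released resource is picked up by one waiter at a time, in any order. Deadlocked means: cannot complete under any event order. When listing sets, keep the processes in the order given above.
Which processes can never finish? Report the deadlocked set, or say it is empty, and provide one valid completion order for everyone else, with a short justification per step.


Deadlocked set: proc-A and proc-G.
Key observation: along proc-A -> proc-G -> proc-A, each member waits on what the next one holds — a deadlock; no other process is dragged down with it.
The rest can finish in the order proc-H, proc-B, proc-C.
Check, step by step:
  proc-H waits on nothing -> runs at once and releases L5 and L11
  proc-B: everything it awaited (L11) is free; runs, freeing L0
  proc-C: everything it awaited (L5) is free; runs, freeing L9


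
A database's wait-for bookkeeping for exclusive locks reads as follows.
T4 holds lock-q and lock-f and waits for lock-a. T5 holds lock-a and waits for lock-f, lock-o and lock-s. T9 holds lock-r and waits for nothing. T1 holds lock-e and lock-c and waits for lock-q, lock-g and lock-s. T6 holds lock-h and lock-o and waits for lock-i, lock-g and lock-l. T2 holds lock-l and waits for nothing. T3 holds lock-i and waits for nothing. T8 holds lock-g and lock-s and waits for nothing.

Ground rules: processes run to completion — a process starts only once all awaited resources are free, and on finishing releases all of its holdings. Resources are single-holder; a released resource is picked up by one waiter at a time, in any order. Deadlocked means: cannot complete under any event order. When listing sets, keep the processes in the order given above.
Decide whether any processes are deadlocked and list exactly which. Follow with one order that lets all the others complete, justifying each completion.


Deadlocked set: T4, T5 and T1.
Key observation: T4 -> T5 -> T4 is a circular wait — nothing in it can go first; T1 waits into the deadlock from upstream.
One completion order for the rest: T2, T9, T8, T3, T6.
Step-by-step check:
  T2: no waits; runs immediately, freeing lock-l
  T9: no waits; runs immediately, freeing lock-r
  T8: no waits; runs immediately, freeing lock-g and lock-s
  T3: no waits; runs immediately, freeing lock-i
  T6 waits on lock-i, lock-g and lock-l — all released -> runs and releases lock-h and lock-o


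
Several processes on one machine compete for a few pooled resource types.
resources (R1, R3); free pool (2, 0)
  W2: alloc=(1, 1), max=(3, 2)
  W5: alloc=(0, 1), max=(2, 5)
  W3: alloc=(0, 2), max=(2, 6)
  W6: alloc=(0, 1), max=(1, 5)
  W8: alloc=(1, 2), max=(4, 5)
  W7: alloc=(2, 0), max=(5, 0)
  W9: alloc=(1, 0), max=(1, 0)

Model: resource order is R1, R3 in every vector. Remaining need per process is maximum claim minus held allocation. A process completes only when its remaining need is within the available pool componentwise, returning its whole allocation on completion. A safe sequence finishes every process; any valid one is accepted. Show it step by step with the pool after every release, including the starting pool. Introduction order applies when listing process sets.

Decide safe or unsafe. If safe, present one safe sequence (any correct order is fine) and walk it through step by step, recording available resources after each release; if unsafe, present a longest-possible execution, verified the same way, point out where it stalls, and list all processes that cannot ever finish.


The state is UNSAFE.
Key observation: once W9, W7 finish, the pool peaks at (5, 0) — and every remaining process still needs more R3 than that.
A maximal execution: W9, W7 — then nothing else fits. Check, step by step:
  pool = (2, 0)
  run W9 (needs (0, 0), free (2, 0)); after release of (1, 0) the pool is (3, 0)
  run W7 (needs (3, 0), free (3, 0)); after release of (2, 0) the pool is (5, 0)
  blocked: W2 wants (2, 1), pool (5, 0) — not enough R3
  blocked: W5 wants (2, 4), pool (5, 0) — not enough R3
  blocked: W3 wants (2, 4), pool (5, 0) — not enough R3
  blocked: W6 wants (1, 4), pool (5, 0) — not enough R3
  blocked: W8 wants (3, 3), pool (5, 0) — not enough R3
Never able to finish: W2, W5, W3, W6 and W8.


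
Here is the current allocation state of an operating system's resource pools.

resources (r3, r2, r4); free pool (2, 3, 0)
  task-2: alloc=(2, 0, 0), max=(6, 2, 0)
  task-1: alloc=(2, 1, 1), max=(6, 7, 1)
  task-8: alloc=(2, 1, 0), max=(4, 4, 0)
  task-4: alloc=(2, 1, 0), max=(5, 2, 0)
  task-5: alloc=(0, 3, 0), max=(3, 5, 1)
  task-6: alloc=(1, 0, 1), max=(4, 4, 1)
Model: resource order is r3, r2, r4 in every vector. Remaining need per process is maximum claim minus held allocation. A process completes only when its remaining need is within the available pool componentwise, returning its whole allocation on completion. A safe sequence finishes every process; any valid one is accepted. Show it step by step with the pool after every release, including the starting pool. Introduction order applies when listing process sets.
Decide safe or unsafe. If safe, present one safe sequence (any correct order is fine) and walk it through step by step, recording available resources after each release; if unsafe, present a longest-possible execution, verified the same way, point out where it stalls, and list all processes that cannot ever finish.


SAFE, for example via the order task-8, task-6, task-5, task-2, task-4, task-1.
Key observation: the first exact fit in this order is task-8 — it needs (2, 3, 0) with (2, 3, 0) free, meeting a requested resource to the last unit.
Verifying each step:
  pool = (2, 3, 0)
  task-8: need (2, 3, 0) fits (2, 3, 0); releases (2, 1, 0), pool now (4, 4, 0)
  task-6: need (3, 4, 0) fits (4, 4, 0); releases (1, 0, 1), pool now (5, 4, 1)
  task-5: need (3, 2, 1) fits (5, 4, 1); releases (0, 3, 0), pool now (5, 7, 1)
  task-2: need (4, 2, 0) fits (5, 7, 1); releases (2, 0, 0), pool now (7, 7, 1)
  task-4: need (3, 1, 0) fits (7, 7, 1); releases (2, 1, 0), pool now (9, 8, 1)
  task-1: need (4, 6, 0) fits (9, 8, 1); releases (2, 1, 1), pool now (11, 9, 2)


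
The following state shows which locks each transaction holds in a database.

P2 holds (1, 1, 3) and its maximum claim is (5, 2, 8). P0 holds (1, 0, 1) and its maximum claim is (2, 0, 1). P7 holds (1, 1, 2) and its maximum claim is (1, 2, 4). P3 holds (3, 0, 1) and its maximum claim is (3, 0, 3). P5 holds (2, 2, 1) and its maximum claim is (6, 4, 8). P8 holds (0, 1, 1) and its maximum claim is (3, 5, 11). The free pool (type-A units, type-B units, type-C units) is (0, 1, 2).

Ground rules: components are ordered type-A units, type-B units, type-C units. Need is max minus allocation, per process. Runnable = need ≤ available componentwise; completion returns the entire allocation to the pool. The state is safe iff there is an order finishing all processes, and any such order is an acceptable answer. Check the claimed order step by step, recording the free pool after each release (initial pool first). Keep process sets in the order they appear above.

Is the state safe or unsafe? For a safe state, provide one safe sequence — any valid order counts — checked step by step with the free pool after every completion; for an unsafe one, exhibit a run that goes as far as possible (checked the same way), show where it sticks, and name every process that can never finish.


SAFE. One safe sequence: P7, P0, P3, P2, P5, P8.
Key observation: reading the order forward, P7 is the first process whose need (0, 1, 2) meets the free pool (0, 1, 2) exactly on a resource it requests.
Walking it through:
  pool = (0, 1, 2)
  P7: need (0, 1, 2) fits (0, 1, 2); releases (1, 1, 2), pool now (1, 2, 4)
  P0: need (1, 0, 0) fits (1, 2, 4); releases (1, 0, 1), pool now (2, 2, 5)
  P3: need (0, 0, 2) fits (2, 2, 5); releases (3, 0, 1), pool now (5, 2, 6)
  P2: need (4, 1, 5) fits (5, 2, 6); releases (1, 1, 3), pool now (6, 3, 9)
  P5: need (4, 2, 7) fits (6, 3, 9); releases (2, 2, 1), pool now (8, 5, 10)
  P8: need (3, 4, 10) fits (8, 5, 10); releases (0, 1, 1), pool now (8, 6, 11)


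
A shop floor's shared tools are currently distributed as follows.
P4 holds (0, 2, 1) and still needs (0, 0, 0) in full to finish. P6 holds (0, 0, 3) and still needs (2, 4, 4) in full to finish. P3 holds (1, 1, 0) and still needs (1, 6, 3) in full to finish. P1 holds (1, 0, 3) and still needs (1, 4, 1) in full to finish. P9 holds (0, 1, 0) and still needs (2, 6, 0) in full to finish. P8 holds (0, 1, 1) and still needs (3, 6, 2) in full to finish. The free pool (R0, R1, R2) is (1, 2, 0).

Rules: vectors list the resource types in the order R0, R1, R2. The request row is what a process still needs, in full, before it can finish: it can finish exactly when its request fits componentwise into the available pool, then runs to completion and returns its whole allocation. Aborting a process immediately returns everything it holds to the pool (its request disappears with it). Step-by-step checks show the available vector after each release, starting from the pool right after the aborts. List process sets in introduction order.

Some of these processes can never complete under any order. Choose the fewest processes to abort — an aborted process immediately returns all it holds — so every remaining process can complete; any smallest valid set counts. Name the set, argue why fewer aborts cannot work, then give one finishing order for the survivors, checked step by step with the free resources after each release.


Abort P3 and P8.
Key observation: aborting P3 and P8 returns (1, 2, 1), and P9 — hopeless before — runs at step 4 with the returned capacity in the pool.
Why nothing smaller works — every single abort fails: P4 alone leaves P3 blocked (short on R1); P6 alone leaves P3 blocked (short on R1); P3 alone leaves P9 blocked (short on R1); P1 alone leaves P3 blocked (short on R1); P9 alone leaves P3 blocked (short on R1); P8 alone leaves P3 blocked (short on R1).
Survivors finish in the order: P1, P6, P4, P9. Walking it through (pool after the aborts first):
  pool = (2, 4, 1)
  run P1 (needs (1, 4, 1), free (2, 4, 1)); after release of (1, 0, 3) the pool is (3, 4, 4)
  run P6 (needs (2, 4, 4), free (3, 4, 4)); after release of (0, 0, 3) the pool is (3, 4, 7)
  run P4 (needs (0, 0, 0), free (3, 4, 7)); after release of (0, 2, 1) the pool is (3, 6, 8)
  run P9 (needs (2, 6, 0), free (3, 6, 8)); after release of (0, 1, 0) the pool is (3, 7, 8)


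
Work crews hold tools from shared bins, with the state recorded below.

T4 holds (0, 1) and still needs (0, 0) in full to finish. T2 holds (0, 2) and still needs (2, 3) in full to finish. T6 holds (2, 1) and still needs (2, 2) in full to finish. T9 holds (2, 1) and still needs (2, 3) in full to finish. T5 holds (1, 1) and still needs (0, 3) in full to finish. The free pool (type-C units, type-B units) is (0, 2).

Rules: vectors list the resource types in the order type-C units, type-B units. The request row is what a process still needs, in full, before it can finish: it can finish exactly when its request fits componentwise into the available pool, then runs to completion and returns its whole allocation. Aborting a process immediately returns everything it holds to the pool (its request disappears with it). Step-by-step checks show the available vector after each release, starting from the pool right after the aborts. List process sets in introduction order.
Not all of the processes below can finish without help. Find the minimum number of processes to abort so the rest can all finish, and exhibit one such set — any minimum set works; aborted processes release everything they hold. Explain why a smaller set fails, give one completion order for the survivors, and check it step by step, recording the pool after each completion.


Minimum abort set: T9.
Key observation: T6 could never have finished before the abort; with (2, 1) returned by T9, it fits at step 1.
Minimality: the empty abort set fails — the state is deadlocked as it stands.
Survivors finish in the order: T6, T2, T5, T4. Check, step by step (pool after the aborts first):
  pool = (2, 3)
  run T6 (needs (2, 2), free (2, 3)); after release of (2, 1) the pool is (4, 4)
  run T2 (needs (2, 3), free (4, 4)); after release of (0, 2) the pool is (4, 6)
  run T5 (needs (0, 3), free (4, 6)); after release of (1, 1) the pool is (5, 7)
  run T4 (needs (0, 0), free (5, 7)); after release of (0, 1) the pool is (5, 8)


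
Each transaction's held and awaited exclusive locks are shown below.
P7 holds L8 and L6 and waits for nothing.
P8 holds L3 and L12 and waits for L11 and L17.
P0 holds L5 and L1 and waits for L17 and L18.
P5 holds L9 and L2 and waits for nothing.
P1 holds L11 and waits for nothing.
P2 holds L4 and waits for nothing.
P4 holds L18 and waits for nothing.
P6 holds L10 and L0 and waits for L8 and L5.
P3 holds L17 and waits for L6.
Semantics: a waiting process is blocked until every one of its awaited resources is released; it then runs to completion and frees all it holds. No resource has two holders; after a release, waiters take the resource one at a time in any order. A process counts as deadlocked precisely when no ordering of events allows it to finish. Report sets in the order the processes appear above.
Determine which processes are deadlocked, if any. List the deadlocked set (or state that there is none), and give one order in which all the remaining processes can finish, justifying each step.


Nothing here is deadlocked.
Key observation: every chain of waits terminates; starting from the processes that wait on nothing, all the rest unlock in turn.
One completion order for the rest: P7, P4, P1, P3, P8, P0, P2, P5, P6.
Verifying each step:
  run P7 (it waits on nothing); releases L8 and L6
  run P4 (it waits on nothing); releases L18
  run P1 (it waits on nothing); releases L11
  P3: everything it awaited (L6) is free; runs, freeing L17
  P8: everything it awaited (L11 and L17) is free; runs, freeing L3 and L12
  P0: everything it awaited (L17 and L18) is free; runs, freeing L5 and L1
  run P2 (it waits on nothing); releases L4
  run P5 (it waits on nothing); releases L9 and L2
  P6: everything it awaited (L8 and L5) is free; runs, freeing L10 and L0


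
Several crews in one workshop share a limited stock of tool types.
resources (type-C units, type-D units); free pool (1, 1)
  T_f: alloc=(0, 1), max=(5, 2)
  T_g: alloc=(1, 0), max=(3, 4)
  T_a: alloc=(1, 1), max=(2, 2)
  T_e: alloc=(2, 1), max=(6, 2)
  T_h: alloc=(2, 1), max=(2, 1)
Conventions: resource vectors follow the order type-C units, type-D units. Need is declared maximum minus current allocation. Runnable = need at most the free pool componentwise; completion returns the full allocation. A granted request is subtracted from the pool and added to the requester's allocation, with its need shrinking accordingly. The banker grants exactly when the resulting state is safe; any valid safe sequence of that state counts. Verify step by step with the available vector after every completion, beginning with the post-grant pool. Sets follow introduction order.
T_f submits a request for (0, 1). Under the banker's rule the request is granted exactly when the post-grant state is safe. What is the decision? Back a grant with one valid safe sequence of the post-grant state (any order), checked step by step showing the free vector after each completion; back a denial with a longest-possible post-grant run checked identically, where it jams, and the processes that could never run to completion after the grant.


GRANT: granting preserves safety; a valid post-grant sequence is T_h, T_a, T_e, T_f, T_g.
Key observation: the transfer keeps a workable pool ((1, 0)); T_h starts the safe sequence.
Verifying the post-grant state step by step:
  pool = (1, 0)
  run T_h (needs (0, 0), free (1, 0)); after release of (2, 1) the pool is (3, 1)
  run T_a (needs (1, 1), free (3, 1)); after release of (1, 1) the pool is (4, 2)
  run T_e (needs (4, 1), free (4, 2)); after release of (2, 1) the pool is (6, 3)
  run T_f (needs (5, 0), free (6, 3)); after release of (0, 2) the pool is (6, 5)
  run T_g (needs (2, 4), free (6, 5)); after release of (1, 0) the pool is (7, 5)


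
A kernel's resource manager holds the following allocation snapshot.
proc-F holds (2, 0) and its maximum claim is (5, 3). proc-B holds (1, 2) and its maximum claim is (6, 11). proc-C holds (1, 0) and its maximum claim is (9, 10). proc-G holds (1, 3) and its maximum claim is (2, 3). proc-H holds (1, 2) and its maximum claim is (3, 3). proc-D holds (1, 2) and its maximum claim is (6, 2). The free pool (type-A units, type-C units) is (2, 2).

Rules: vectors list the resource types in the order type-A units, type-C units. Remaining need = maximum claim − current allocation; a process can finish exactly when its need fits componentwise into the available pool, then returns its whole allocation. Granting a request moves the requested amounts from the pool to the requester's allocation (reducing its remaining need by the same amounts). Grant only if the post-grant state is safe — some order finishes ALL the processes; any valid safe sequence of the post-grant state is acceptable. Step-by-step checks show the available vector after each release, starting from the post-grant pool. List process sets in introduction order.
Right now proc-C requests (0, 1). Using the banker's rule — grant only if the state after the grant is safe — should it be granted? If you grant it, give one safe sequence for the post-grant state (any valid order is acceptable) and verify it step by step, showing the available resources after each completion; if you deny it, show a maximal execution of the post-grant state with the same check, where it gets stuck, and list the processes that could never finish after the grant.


DENY: after the grant no complete ordering would exist.
Key observation: even finishing proc-G, proc-F, proc-H, proc-D leaves just (7, 8) free — too little type-C units for any of the remaining processes.
After a pretend grant, a maximal execution: proc-G, proc-F, proc-H, proc-D — then nothing else fits. Step-by-step check:
  pool = (2, 1)
  proc-G needs (1, 0) <= (2, 1) -> finishes; pool += (1, 3) = (3, 4)
  proc-F needs (3, 3) <= (3, 4) -> finishes; pool += (2, 0) = (5, 4)
  proc-H needs (2, 1) <= (5, 4) -> finishes; pool += (1, 2) = (6, 6)
  proc-D needs (5, 0) <= (6, 6) -> finishes; pool += (1, 2) = (7, 8)
  proc-B cannot run: need (5, 9) vs free (7, 8) (insufficient type-C units)
  proc-C cannot run: need (8, 9) vs free (7, 8) (insufficient type-A units and type-C units)
Had the request been granted, proc-B and proc-C could never finish.


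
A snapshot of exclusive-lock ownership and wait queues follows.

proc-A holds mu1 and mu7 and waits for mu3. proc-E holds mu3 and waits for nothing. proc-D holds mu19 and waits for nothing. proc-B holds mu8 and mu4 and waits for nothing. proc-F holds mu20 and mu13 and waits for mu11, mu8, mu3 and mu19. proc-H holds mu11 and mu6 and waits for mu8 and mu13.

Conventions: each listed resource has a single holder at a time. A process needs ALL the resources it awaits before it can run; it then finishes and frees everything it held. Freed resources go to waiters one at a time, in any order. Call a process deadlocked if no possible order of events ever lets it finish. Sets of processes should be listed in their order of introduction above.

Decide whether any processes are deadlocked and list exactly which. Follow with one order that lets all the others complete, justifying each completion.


Deadlocked set: proc-F and proc-H.
Key observation: the cycle proc-F -> proc-H -> proc-F can never break — each member waits on the next; no other process is dragged down with it.
A valid finishing order for the others: proc-E, proc-D, proc-B, proc-A.
Verifying each step:
  run proc-E (it waits on nothing); releases mu3
  run proc-D (it waits on nothing); releases mu19
  run proc-B (it waits on nothing); releases mu8 and mu4
  proc-A: everything it awaited (mu3) is free; runs, freeing mu1 and mu7


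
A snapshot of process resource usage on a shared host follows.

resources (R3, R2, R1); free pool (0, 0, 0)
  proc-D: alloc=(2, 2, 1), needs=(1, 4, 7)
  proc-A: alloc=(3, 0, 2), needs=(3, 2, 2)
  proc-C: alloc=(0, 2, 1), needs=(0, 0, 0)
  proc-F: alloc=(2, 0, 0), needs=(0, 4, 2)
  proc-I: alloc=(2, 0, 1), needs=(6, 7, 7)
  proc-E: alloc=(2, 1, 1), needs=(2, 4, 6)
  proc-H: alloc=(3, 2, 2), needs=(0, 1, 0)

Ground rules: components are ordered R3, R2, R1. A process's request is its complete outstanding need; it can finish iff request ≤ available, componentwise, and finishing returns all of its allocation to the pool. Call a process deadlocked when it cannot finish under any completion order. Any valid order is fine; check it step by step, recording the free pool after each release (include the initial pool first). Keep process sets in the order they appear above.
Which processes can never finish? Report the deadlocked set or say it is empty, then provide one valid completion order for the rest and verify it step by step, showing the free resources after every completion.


The deadlocked set is proc-D, proc-I and proc-E.
Key observation: proc-C, proc-H, proc-F, proc-A can finish, but then (8, 4, 5) is all there is, and the blocked group's R1 demands exceed it.
A valid finishing order for the others: proc-C, proc-H, proc-F, proc-A. Verifying each step:
  pool = (0, 0, 0)
  run proc-C (needs (0, 0, 0), free (0, 0, 0)); after release of (0, 2, 1) the pool is (0, 2, 1)
  run proc-H (needs (0, 1, 0), free (0, 2, 1)); after release of (3, 2, 2) the pool is (3, 4, 3)
  run proc-F (needs (0, 4, 2), free (3, 4, 3)); after release of (2, 0, 0) the pool is (5, 4, 3)
  run proc-A (needs (3, 2, 2), free (5, 4, 3)); after release of (3, 0, 2) the pool is (8, 4, 5)
The stuck group stays short no matter what:
  proc-D still needs (1, 4, 7) but only (8, 4, 5) is free — short on R1
  proc-I still needs (6, 7, 7) but only (8, 4, 5) is free — short on R2 and R1
  proc-E still needs (2, 4, 6) but only (8, 4, 5) is free — short on R1


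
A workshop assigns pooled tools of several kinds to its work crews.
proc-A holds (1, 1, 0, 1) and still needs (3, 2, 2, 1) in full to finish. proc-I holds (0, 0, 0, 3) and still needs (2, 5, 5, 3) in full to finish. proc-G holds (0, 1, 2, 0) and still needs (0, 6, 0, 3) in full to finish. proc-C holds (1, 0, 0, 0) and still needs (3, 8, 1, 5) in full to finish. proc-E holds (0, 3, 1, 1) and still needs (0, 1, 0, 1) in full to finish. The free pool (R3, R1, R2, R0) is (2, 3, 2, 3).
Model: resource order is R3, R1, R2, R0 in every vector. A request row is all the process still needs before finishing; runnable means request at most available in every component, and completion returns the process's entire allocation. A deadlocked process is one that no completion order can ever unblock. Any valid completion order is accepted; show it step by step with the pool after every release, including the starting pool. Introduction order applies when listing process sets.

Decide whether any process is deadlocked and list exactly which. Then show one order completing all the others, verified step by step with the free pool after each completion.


Deadlocked set: proc-A and proc-C.
Key observation: after proc-E, proc-G, proc-I complete, (2, 7, 5, 7) is the best the pool ever gets, yet each leftover process wants more R3.
One completion order for the rest: proc-E, proc-G, proc-I. Verifying each step:
  pool = (2, 3, 2, 3)
  run proc-E (needs (0, 1, 0, 1), free (2, 3, 2, 3)); after release of (0, 3, 1, 1) the pool is (2, 6, 3, 4)
  run proc-G (needs (0, 6, 0, 3), free (2, 6, 3, 4)); after release of (0, 1, 2, 0) the pool is (2, 7, 5, 4)
  run proc-I (needs (2, 5, 5, 3), free (2, 7, 5, 4)); after release of (0, 0, 0, 3) the pool is (2, 7, 5, 7)
None of the blocked processes ever fits:
  proc-A cannot run: need (3, 2, 2, 1) vs free (2, 7, 5, 7) (insufficient R3)
  proc-C cannot run: need (3, 8, 1, 5) vs free (2, 7, 5, 7) (insufficient R3 and R1)


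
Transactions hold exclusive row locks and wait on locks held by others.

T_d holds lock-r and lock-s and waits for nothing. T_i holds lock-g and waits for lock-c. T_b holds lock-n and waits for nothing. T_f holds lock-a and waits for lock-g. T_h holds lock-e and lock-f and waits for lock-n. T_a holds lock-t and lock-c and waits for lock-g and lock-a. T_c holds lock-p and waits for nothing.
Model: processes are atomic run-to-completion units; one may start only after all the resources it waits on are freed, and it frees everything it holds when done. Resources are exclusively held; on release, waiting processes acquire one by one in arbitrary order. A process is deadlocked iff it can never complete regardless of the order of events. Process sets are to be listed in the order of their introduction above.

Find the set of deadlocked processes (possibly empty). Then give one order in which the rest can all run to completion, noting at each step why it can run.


Deadlocked set: T_i, T_f and T_a.
Key observation: the waits loop around T_i -> T_a -> T_i with no way out; T_f is caught in further circular waits.
The rest can finish in the order T_c, T_d, T_b, T_h.
Verifying each step:
  run T_c (it waits on nothing); releases lock-p
  run T_d (it waits on nothing); releases lock-r and lock-s
  run T_b (it waits on nothing); releases lock-n
  run T_h (all its waits — lock-n — are resolved); releases lock-e and lock-f
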